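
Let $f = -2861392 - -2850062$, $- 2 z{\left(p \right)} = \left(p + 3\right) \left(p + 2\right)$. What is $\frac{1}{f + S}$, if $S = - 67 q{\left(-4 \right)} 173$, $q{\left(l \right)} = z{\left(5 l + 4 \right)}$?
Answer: $\frac{1}{1043451} \approx 9.5836 \cdot 10^{-7}$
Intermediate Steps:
$z{\left(p \right)} = - \frac{\left(2 + p\right) \left(3 + p\right)}{2}$ ($z{\left(p \right)} = - \frac{\left(p + 3\right) \left(p + 2\right)}{2} = - \frac{\left(3 + p\right) \left(2 + p\right)}{2} = - \frac{\left(2 + p\right) \left(3 + p\right)}{2}$)
$f = -11330$ ($f = -2861392 + 2850062 = -11330$)
$q{\left(l \right)} = -13 - \frac{25 l}{2} - \frac{\left(4 + 5 l\right)^{2}}{2}$ ($q{\left(l \right)} = -3 - \frac{5 \left(5 l + 4\right)}{2} - \frac{\left(5 l + 4\right)^{2}}{2} = -3 - \frac{5 \left(4 + 5 l\right)}{2} - \frac{\left(4 + 5 l\right)^{2}}{2} = -3 - \left(10 + \frac{25 l}{2}\right) - \frac{\left(4 + 5 l\right)^{2}}{2} = -13 - \frac{25 l}{2} - \frac{\left(4 + 5 l\right)^{2}}{2}$)
$S = 1054781$ ($S = - 67 \left(-21 - -130 - \frac{25 \left(-4\right)^{2}}{2}\right) 173 = - 67 \left(-21 + 130 - 200\right) 173 = \left(-67\right) \left(-91\right) 173 = 6097 \cdot 173 = 1054781$)
$\frac{1}{f + S} = \frac{1}{-11330 + 1054781} = \frac{1}{1043451}$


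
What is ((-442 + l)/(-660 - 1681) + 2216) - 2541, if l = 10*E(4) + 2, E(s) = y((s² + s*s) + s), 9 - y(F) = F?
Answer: -760115/2341 ≈ -324.70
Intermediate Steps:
y(F) = 9 - F
E(s) = 9 - s - 2*s² (E(s) = 9 - ((s² + s*s) + s) = 9 - ((s² + s²) + s) = 9 - (2*s² + s) = 9 - (s + 2*s²) = 9 + (-s - 2*s²) = 9 - s - 2*s²)
l = -268 (l = 10*(9 - 1*4*(1 + 2*4)) + 2 = 10*(9 - 1*4*(1 + 8)) + 2 = 10*(9 - 1*4*9) + 2 = 10*(9 - 36) + 2 = 10*(-27) + 2 = -270 + 2 = -268)
((-442 + l)/(-660 - 1681) + 2216) - 2541 = ((-442 - 268)/(-660 - 1681) + 2216) - 2541 = (-710/(-2341) + 2216) - 2541 = (-710*(-1/2341) + 2216) - 2541 = (710/2341 + 2216) - 2541 = 5188366/2341 - 2541 = -760115/2341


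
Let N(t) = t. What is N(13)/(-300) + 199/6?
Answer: 9937/300 ≈ 33.123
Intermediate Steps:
N(13)/(-300) + 199/6 = 13/(-300) + 199/6 = 13*(-1/300) + 199*(⅙) = -13/300 + 199/6 = 9937/300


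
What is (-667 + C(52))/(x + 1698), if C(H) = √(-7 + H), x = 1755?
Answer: -667/3453 + √5/1151 ≈ -0.19122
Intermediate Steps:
(-667 + C(52))/(x + 1698) = (-667 + √(-7 + 52))/(1755 + 1698) = (-667 + √45)/3453 = (-667 + 3*√5)*(1/3453) = -667/3453 + √5/1151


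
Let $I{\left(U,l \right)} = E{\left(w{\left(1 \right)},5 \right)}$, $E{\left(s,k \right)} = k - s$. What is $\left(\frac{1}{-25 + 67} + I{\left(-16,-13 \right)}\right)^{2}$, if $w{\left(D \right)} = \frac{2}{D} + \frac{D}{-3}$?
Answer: $\frac{2209}{196} \approx 11.27$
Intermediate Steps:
$w{\left(D \right)} = \frac{2}{D} - \frac{D}{3}$ ($w{\left(D \right)} = \frac{2}{D} + D \left(- \frac{1}{3}\right) = \frac{2}{D} - \frac{D}{3}$)
$I{\left(U,l \right)} = \frac{10}{3}$ ($I{\left(U,l \right)} = 5 - \left(\frac{2}{1} - \frac{1}{3}\right) = 5 - \left(2 \cdot 1 - \frac{1}{3}\right) = 5 - \left(2 - \frac{1}{3}\right) = 5 - \frac{5}{3} = \frac{10}{3}$)
$\left(\frac{1}{-25 + 67} + I{\left(-16,-13 \right)}\right)^{2} = \left(\frac{1}{-25 + 67} + \frac{10}{3}\right)^{2} = \left(\frac{1}{42} + \frac{10}{3}\right)^{2} = \left(\frac{47}{14}\right)^{2} = \frac{2209}{196}$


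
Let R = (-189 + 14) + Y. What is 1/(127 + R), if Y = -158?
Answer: -1/206 ≈ -0.0048544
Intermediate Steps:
R = -333 (R = (-189 + 14) - 158 = -175 - 158 = -333)
1/(127 + R) = 1/(127 - 333) = 1/(-206) = -1/206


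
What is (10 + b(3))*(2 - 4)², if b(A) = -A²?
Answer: 4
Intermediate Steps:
(10 + b(3))*(2 - 4)² = (10 - 1*3²)*(2 - 4)² = (10 - 1*9)*(-2)² = (10 - 9)*4 = 1*4 = 4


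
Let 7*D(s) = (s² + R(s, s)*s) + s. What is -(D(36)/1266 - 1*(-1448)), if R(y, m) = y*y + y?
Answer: -2146910/1477 ≈ -1453.6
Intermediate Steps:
R(y, m) = y + y² (R(y, m) = y² + y = y + y²)
D(s) = s/7 + s²/7 + s²*(1 + s)/7 (D(s) = ((s² + (s*(1 + s))*s) + s)/7 = ((s² + s²*(1 + s)) + s)/7 = (s + s² + s²*(1 + s))/7 = s/7 + s²/7 + s²*(1 + s)/7)
-(D(36)/1266 - 1*(-1448)) = -(((⅐)*36*(1 + 36 + 36*(1 + 36)))/1266 - 1*(-1448)) = -(((⅐)*36*(1 + 36 + 36*37))*(1/1266) + 1448) = -(((⅐)*36*(1 + 36 + 1332))*(1/1266) + 1448) = -(((⅐)*36*1369)*(1/1266) + 1448) = -((49284/7)*(1/1266) + 1448) = -(8214/1477 + 1448) = -1*2146910/1477 = -2146910/1477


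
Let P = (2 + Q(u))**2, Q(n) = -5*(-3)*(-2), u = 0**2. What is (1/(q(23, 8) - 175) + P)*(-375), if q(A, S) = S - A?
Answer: -11171925/38 ≈ -2.9400e+5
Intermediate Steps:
u = 0
Q(n) = -30 (Q(n) = 15*(-2) = -30)
P = 784 (P = (2 - 30)**2 = (-28)**2 = 784)
(1/(q(23, 8) - 175) + P)*(-375) = (1/((8 - 1*23) - 175) + 784)*(-375) = (1/((8 - 23) - 175) + 784)*(-375) = (1/(-15 - 175) + 784)*(-375) = (1/(-190) + 784)*(-375) = (-1/190 + 784)*(-375) = (148959/190)*(-375) = -11171925/38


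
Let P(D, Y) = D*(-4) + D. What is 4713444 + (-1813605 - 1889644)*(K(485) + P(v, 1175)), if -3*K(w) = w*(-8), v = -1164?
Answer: -53149702312/3 ≈ -1.7717e+10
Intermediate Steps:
P(D, Y) = -3*D (P(D, Y) = -4*D + D = -3*D)
K(w) = 8*w/3 (K(w) = -w*(-8)/3 = -(-8)*w/3 = 8*w/3)
4713444 + (-1813605 - 1889644)*(K(485) + P(v, 1175)) = 4713444 + (-1813605 - 1889644)*((8/3)*485 - 3*(-1164)) = 4713444 - 3703249*(3880/3 + 3492) = 4713444 - 3703249*14356/3 = 4713444 - 53163842644/3 = -53149702312/3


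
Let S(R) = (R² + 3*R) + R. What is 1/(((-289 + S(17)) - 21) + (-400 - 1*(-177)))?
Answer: -1/176 ≈ -0.0056818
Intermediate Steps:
S(R) = R² + 4*R
1/(((-289 + S(17)) - 21) + (-400 - 1*(-177))) = 1/(((-289 + 17*(4 + 17)) - 21) + (-400 - 1*(-177))) = 1/(((-289 + 17*21) - 21) + (-400 + 177)) = 1/(((-289 + 357) - 21) - 223) = 1/((68 - 21) - 223) = 1/(47 - 223) = 1/(-176) = -1/176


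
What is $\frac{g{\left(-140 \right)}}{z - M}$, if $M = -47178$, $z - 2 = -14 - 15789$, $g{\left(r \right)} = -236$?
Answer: $- \frac{236}{31377} \approx -0.0075214$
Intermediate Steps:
$z = -15801$ ($z = 2 - 15803 = -15801$)
$\frac{g{\left(-140 \right)}}{z - M} = - \frac{236}{-15801 - -47178} = - \frac{236}{-15801 + 47178} = - \frac{236}{31377}$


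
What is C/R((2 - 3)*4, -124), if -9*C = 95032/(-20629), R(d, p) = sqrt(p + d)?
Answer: -1697*I*sqrt(2)/53046 ≈ -0.045242*I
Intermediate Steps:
R(d, p) = sqrt(d + p)
C = 13576/26523 (C = -95032/(9*(-20629)) = -95032*(-1)/(9*20629) = -1/9*(-13576/2947) = 13576/26523 ≈ 0.51186)
C/R((2 - 3)*4, -124) = 13576/(26523*(sqrt((2 - 3)*4 - 124))) = 13576/(26523*(sqrt(-1*4 - 124))) = 13576/(26523*(sqrt(-4 - 124))) = 13576/(26523*(sqrt(-128))) = 13576/(26523*((8*I*sqrt(2)))) = 13576*(-I*sqrt(2)/16)/26523 = -1697*I*sqrt(2)/53046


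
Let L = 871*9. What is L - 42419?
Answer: -34580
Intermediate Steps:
L = 7839
L - 42419 = 7839 - 42419 = -34580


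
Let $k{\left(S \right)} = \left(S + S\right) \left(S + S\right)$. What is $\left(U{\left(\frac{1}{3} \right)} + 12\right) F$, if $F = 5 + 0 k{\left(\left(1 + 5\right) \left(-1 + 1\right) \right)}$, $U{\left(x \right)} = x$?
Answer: $\frac{185}{3} \approx 61.667$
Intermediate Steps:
$k{\left(S \right)} = 4 S^{2}$ ($k{\left(S \right)} = 2 S 2 S = 4 S^{2}$)
$F = 5$ ($F = 5 + 0 \cdot 4 \left(\left(1 + 5\right) \left(-1 + 1\right)\right)^{2} = 5 + 0 \cdot 4 \left(6 \cdot 0\right)^{2} = 5 + 0 \cdot 4 \cdot 0^{2} = 5 + 0 \cdot 4 \cdot 0 = 5 + 0 \cdot 0 = 5 + 0 = 5$)
$\left(U{\left(\frac{1}{3} \right)} + 12\right) F = \left(\frac{1}{3} + 12\right) 5 = \frac{37}{3} \cdot 5 = \frac{185}{3}$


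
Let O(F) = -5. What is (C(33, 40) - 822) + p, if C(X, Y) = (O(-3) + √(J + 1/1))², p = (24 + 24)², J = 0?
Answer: 1498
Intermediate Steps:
p = 2304 (p = 48² = 2304)
C(X, Y) = 16 (C(X, Y) = (-5 + √(0 + 1/1))² = (-5 + √(0 + 1))² = (-5 + √1)² = (-5 + 1)² = (-4)² = 16)
(C(33, 40) - 822) + p = (16 - 822) + 2304 = -806 + 2304 = 1498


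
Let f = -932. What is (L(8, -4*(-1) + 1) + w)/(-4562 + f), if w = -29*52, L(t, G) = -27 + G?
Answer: 765/2747 ≈ 0.27849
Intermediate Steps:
w = -1508
(L(8, -4*(-1) + 1) + w)/(-4562 + f) = ((-27 + (-4*(-1) + 1)) - 1508)/(-4562 - 932) = ((-27 + (4 + 1)) - 1508)/(-5494) = ((-27 + 5) - 1508)*(-1/5494) = (-22 - 1508)*(-1/5494) = -1530*(-1/5494) = 765/2747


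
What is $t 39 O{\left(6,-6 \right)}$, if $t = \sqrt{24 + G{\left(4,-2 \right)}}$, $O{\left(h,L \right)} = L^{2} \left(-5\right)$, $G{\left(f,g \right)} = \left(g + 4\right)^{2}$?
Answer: $- 14040 \sqrt{7} \approx -37146.0$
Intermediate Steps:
$G{\left(f,g \right)} = \left(4 + g\right)^{2}$
$O{\left(h,L \right)} = - 5 L^{2}$
$t = 2 \sqrt{7}$ ($t = \sqrt{24 + \left(4 - 2\right)^{2}} = \sqrt{24 + 2^{2}} = \sqrt{24 + 4} = \sqrt{28} = 2 \sqrt{7} \approx 5.2915$)
$t 39 O{\left(6,-6 \right)} = 2 \sqrt{7} \cdot 39 \left(- 5 \left(-6\right)^{2}\right) = 78 \sqrt{7} \left(\left(-5\right) 36\right) = 78 \sqrt{7} \left(-180\right) = - 14040 \sqrt{7}$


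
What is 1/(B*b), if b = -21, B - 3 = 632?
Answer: -1/13335 ≈ -7.4991e-5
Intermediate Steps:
B = 635 (B = 3 + 632 = 635)
1/(B*b) = 1/(635*(-21)) = 1/(-13335) = -1/13335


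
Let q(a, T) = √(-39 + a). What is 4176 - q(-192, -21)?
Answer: 4176 - I*√231 ≈ 4176.0 - 15.199*I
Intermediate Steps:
4176 - q(-192, -21) = 4176 - √(-39 - 192) = 4176 - √(-231) = 4176 - I*√231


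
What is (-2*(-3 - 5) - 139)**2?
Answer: 15129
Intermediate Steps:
(-2*(-3 - 5) - 139)**2 = (-2*(-8) - 139)**2 = (16 - 139)**2 = (-123)**2 = 15129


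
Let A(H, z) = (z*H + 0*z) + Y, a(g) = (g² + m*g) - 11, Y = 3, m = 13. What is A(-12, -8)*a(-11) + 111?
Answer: -3156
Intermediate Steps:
a(g) = -11 + g² + 13*g (a(g) = (g² + 13*g) - 11 = -11 + g² + 13*g)
A(H, z) = 3 + H*z (A(H, z) = (z*H + 0*z) + 3 = (H*z + 0) + 3 = H*z + 3 = 3 + H*z)
A(-12, -8)*a(-11) + 111 = (3 - 12*(-8))*(-11 + (-11)² + 13*(-11)) + 111 = (3 + 96)*(-11 + 121 - 143) + 111 = 99*(-33) + 111 = -3267 + 111 = -3156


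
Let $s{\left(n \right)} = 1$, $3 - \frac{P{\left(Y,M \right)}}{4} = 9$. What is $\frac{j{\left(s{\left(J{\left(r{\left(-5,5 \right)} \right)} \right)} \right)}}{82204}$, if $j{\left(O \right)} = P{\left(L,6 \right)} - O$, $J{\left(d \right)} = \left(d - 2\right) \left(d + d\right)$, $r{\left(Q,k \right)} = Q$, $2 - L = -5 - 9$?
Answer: $- \frac{25}{82204} \approx -0.00030412$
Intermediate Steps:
$L = 16$ ($L = 2 - \left(-5 - 9\right) = 2 - -14 = 2 + 14 = 16$)
$P{\left(Y,M \right)} = -24$ ($P{\left(Y,M \right)} = 12 - 36 = -24$)
$J{\left(d \right)} = 2 d \left(-2 + d\right)$ ($J{\left(d \right)} = \left(-2 + d\right) 2 d = 2 d \left(-2 + d\right)$)
$j{\left(O \right)} = -24 - O$
$\frac{j{\left(s{\left(J{\left(r{\left(-5,5 \right)} \right)} \right)} \right)}}{82204} = \frac{-24 - 1}{82204} = \left(-24 - 1\right) \frac{1}{82204} = \left(-25\right) \frac{1}{82204} = - \frac{25}{82204}$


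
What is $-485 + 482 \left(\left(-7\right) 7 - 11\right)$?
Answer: $-29405$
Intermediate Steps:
$-485 + 482 \left(\left(-7\right) 7 - 11\right) = -485 + 482 \left(-49 - 11\right) = -485 + 482 \left(-60\right) = -485 - 28920 = -29405$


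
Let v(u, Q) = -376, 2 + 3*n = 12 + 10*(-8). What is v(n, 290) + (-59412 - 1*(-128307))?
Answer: 68519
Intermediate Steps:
n = -70/3 (n = -⅔ + (12 + 10*(-8))/3 = -⅔ + (12 - 80)/3 = -⅔ + (⅓)*(-68) = -⅔ - 68/3 = -70/3 ≈ -23.333)
v(n, 290) + (-59412 - 1*(-128307)) = -376 + (-59412 - 1*(-128307)) = -376 + (-59412 + 128307) = -376 + 68895 = 68519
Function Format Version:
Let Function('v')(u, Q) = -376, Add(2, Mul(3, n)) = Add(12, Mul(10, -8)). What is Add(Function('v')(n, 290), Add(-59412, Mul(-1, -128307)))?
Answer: 68519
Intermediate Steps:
n = Rational(-70, 3) (n = Add(Rational(-2, 3), Mul(Rational(1, 3), Add(12, Mul(10, -8)))) = Add(Rational(-2, 3), Mul(Rational(1, 3), Add(12, -80))) = Add(Rational(-2, 3), Mul(Rational(1, 3), -68)) = Add(Rational(-2, 3), Rational(-68, 3)) = Rational(-70, 3) ≈ -23.333)
Add(Function('v')(n, 290), Add(-59412, Mul(-1, -128307))) = Add(-376, Add(-59412, Mul(-1, -128307))) = Add(-376, Add(-59412, 128307)) = Add(-376, 68895) = 68519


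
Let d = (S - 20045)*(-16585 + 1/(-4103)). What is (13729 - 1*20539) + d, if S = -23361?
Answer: 268515878046/373 ≈ 7.1988e+8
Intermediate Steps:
d = 268518418176/373 (d = (-23361 - 20045)*(-16585 + 1/(-4103)) = -43406*(-16585 - 1/4103) = -43406*(-68048256/4103) = 268518418176/373 ≈ 7.1989e+8)
(13729 - 1*20539) + d = (13729 - 1*20539) + 268518418176/373 = (13729 - 20539) + 268518418176/373 = -6810 + 268518418176/373 = 268515878046/373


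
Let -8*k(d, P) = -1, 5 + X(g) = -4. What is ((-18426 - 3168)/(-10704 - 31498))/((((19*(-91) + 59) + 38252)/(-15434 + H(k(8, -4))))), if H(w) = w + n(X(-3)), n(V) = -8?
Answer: -444602465/2058444752 ≈ -0.21599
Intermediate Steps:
X(g) = -9 (X(g) = -5 - 4 = -9)
k(d, P) = 1/8 (k(d, P) = -1/8*(-1) = 1/8)
H(w) = -8 + w (H(w) = w - 8 = -8 + w)
((-18426 - 3168)/(-10704 - 31498))/((((19*(-91) + 59) + 38252)/(-15434 + H(k(8, -4))))) = ((-18426 - 3168)/(-10704 - 31498))/((((19*(-91) + 59) + 38252)/(-15434 + (-8 + 1/8)))) = (-21594/(-42202))/((((-1729 + 59) + 38252)/(-15434 - 63/8))) = (-21594*(-1/42202))/(((-1670 + 38252)/(-123535/8))) = 10797/(21101*((36582*(-8/123535)))) = 10797/(21101*(-292656/123535)) = (10797/21101)*(-123535/292656) = -444602465/2058444752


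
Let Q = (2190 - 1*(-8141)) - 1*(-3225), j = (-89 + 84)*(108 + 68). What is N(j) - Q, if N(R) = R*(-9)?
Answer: -5636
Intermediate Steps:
j = -880 (j = -5*176 = -880)
N(R) = -9*R
Q = 13556 (Q = (2190 + 8141) + 3225 = 10331 + 3225 = 13556)
N(j) - Q = -9*(-880) - 1*13556 = 7920 - 13556 = -5636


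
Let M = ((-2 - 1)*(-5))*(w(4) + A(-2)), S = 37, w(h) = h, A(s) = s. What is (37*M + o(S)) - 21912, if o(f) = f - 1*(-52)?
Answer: -20713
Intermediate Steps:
M = 30 (M = ((-2 - 1)*(-5))*(4 - 2) = -3*(-5)*2 = 15*2 = 30)
o(f) = 52 + f (o(f) = f + 52 = 52 + f)
(37*M + o(S)) - 21912 = (37*30 + (52 + 37)) - 21912 = (1110 + 89) - 21912 = 1199 - 21912 = -20713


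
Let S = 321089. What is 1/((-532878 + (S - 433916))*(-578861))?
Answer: 1/373773442005 ≈ 2.6754e-12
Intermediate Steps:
1/((-532878 + (S - 433916))*(-578861)) = 1/((-532878 + (321089 - 433916))*(-578861)) = -1/578861/(-532878 - 112827) = -1/578861/(-645705) = -1/645705*(-1/578861) = 1/373773442005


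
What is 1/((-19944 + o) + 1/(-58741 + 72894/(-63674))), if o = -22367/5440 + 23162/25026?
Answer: -3978252119797440/79354935308520594067 ≈ -5.0132e-5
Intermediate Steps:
o = -216877631/68070720 (o = -22367*1/5440 + 23162*(1/25026) = -22367/5440 + 11581/12513 = -216877631/68070720 ≈ -3.1861)
1/((-19944 + o) + 1/(-58741 + 72894/(-63674))) = 1/((-19944 - 216877631/68070720) + 1/(-58741 + 72894/(-63674))) = 1/(-1357819317311/68070720 + 1/(-58741 + 72894*(-1/63674))) = 1/(-1357819317311/68070720 + 1/(-58741 - 36447/31837)) = 1/(-1357819317311/68070720 + 1/(-1870173664/31837)) = 1/(-1357819317311/68070720 - 31837/1870173664) = 1/(-79354935308520594067/3978252119797440) = -3978252119797440/79354935308520594067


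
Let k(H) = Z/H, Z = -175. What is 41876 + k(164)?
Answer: 6867489/164 ≈ 41875.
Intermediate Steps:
k(H) = -175/H
41876 + k(164) = 41876 - 175/164 = 6867489/164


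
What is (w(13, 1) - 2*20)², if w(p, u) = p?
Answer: 729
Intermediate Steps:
(w(13, 1) - 2*20)² = (13 - 2*20)² = (13 - 40)² = (-27)² = 729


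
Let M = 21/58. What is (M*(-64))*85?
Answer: -57120/29 ≈ -1969.7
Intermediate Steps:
M = 21/58 (M = 21*(1/58) = 21/58 ≈ 0.36207)
(M*(-64))*85 = ((21/58)*(-64))*85 = -672/29*85 = -57120/29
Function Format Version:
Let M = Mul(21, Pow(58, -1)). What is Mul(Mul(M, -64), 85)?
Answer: Rational(-57120, 29) ≈ -1969.7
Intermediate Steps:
M = Rational(21, 58) (M = Mul(21, Rational(1, 58)) = Rational(21, 58) ≈ 0.36207)
Mul(Mul(M, -64), 85) = Mul(Mul(Rational(21, 58), -64), 85) = Mul(Rational(-672, 29), 85) = Rational(-57120, 29)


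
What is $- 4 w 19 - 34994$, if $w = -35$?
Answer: $-32334$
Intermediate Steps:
$- 4 w 19 - 34994 = \left(-4\right) \left(-35\right) 19 - 34994 = 140 \cdot 19 - 34994 = 2660 - 34994 = -32334$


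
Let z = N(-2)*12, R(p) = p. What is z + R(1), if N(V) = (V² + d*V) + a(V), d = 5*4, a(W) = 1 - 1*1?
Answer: -431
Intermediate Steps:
a(W) = 0 (a(W) = 1 - 1 = 0)
d = 20
N(V) = V² + 20*V (N(V) = (V² + 20*V) + 0 = V² + 20*V)
z = -432 (z = -2*(20 - 2)*12 = -2*18*12 = -36*12 = -432)
z + R(1) = -432 + 1 = -431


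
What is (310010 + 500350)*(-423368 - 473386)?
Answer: -726693571440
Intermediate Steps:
(310010 + 500350)*(-423368 - 473386) = 810360*(-896754) = -726693571440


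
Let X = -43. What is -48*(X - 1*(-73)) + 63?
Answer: -1377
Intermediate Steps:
-48*(X - 1*(-73)) + 63 = -48*(-43 - 1*(-73)) + 63 = -48*(-43 + 73) + 63 = -48*30 + 63 = -1440 + 63 = -1377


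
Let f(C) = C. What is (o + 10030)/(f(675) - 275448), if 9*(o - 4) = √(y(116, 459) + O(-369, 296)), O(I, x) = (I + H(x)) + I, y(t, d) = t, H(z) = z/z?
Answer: -10034/274773 - I*√69/824319 ≈ -0.036517 - 1.0077e-5*I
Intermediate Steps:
H(z) = 1
O(I, x) = 1 + 2*I (O(I, x) = (I + 1) + I = (1 + I) + I = 1 + 2*I)
o = 4 + I*√69/3 (o = 4 + √(116 + (1 + 2*(-369)))/9 = 4 + √(116 + (1 - 738))/9 = 4 + √(116 - 737)/9 = 4 + √(-621)/9 = 4 + (3*I*√69)/9 = 4 + I*√69/3 ≈ 4.0 + 2.7689*I)
(o + 10030)/(f(675) - 275448) = ((4 + I*√69/3) + 10030)/(675 - 275448) = (10034 + I*√69/3)/(-274773) = (10034 + I*√69/3)*(-1/274773) = -10034/274773 - I*√69/824319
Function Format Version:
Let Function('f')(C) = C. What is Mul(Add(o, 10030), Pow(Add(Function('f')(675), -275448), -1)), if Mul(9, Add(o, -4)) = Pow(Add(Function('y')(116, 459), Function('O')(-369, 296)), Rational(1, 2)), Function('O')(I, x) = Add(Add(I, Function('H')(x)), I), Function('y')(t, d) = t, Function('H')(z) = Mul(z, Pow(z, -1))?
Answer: Add(Rational(-10034, 274773), Mul(Rational(-1, 824319), I, Pow(69, Rational(1, 2)))) ≈ Add(-0.036517, Mul(-1.0077e-5, I))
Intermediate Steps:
Function('H')(z) = 1
Function('O')(I, x) = Add(1, Mul(2, I)) (Function('O')(I, x) = Add(Add(I, 1), I) = Add(Add(1, I), I) = Add(1, Mul(2, I)))
o = Add(4, Mul(Rational(1, 3), I, Pow(69, Rational(1, 2)))) (o = Add(4, Mul(Rational(1, 9), Pow(Add(116, Add(1, Mul(2, -369))), Rational(1, 2)))) = Add(4, Mul(Rational(1, 9), Pow(Add(116, Add(1, -738)), Rational(1, 2)))) = Add(4, Mul(Rational(1, 9), Pow(Add(116, -737), Rational(1, 2)))) = Add(4, Mul(Rational(1, 9), Pow(-621, Rational(1, 2)))) = Add(4, Mul(Rational(1, 9), Mul(3, I, Pow(69, Rational(1, 2))))) = Add(4, Mul(Rational(1, 3), I, Pow(69, Rational(1, 2)))) ≈ Add(4.0000, Mul(2.7689, I)))
Mul(Add(o, 10030), Pow(Add(Function('f')(675), -275448), -1)) = Mul(Add(Add(4, Mul(Rational(1, 3), I, Pow(69, Rational(1, 2)))), 10030), Pow(Add(675, -275448), -1)) = Mul(Add(10034, Mul(Rational(1, 3), I, Pow(69, Rational(1, 2)))), Pow(-274773, -1)) = Mul(Add(10034, Mul(Rational(1, 3), I, Pow(69, Rational(1, 2)))), Rational(-1, 274773)) = Add(Rational(-10034, 274773), Mul(Rational(-1, 824319), I, Pow(69, Rational(1, 2))))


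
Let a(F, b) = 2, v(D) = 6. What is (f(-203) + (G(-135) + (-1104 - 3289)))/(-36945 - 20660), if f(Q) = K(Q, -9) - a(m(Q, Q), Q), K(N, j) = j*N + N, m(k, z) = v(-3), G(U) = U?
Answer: 2906/57605 ≈ 0.050447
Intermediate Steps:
m(k, z) = 6
K(N, j) = N + N*j (K(N, j) = N*j + N = N + N*j)
f(Q) = -2 - 8*Q (f(Q) = Q*(1 - 9) - 1*2 = Q*(-8) - 2 = -8*Q - 2 = -2 - 8*Q)
(f(-203) + (G(-135) + (-1104 - 3289)))/(-36945 - 20660) = ((-2 - 8*(-203)) + (-135 + (-1104 - 3289)))/(-36945 - 20660) = ((-2 + 1624) + (-135 - 4393))/(-57605) = (1622 - 4528)*(-1/57605) = -2906*(-1/57605) = 2906/57605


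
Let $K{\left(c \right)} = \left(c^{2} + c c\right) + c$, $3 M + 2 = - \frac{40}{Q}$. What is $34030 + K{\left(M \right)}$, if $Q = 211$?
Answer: $\frac{1515064568}{44521} \approx 34030.0$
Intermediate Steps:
$M = - \frac{154}{211}$ ($M = - \frac{2}{3} + \frac{\left(-40\right) \frac{1}{211}}{3} = - \frac{2}{3} + \frac{1}{3} \left(- \frac{40}{211}\right) = - \frac{2}{3} - \frac{40}{633} = - \frac{154}{211} \approx -0.72986$)
$K{\left(c \right)} = c + 2 c^{2}$ ($K{\left(c \right)} = \left(c^{2} + c^{2}\right) + c = 2 c^{2} + c = c + 2 c^{2}$)
$34030 + K{\left(M \right)} = 34030 - \frac{154 \left(1 + 2 \left(- \frac{154}{211}\right)\right)}{211} = 34030 - \frac{154 \left(1 - \frac{308}{211}\right)}{211} = 34030 - - \frac{14938}{44521} = 34030 + \frac{14938}{44521} = \frac{1515064568}{44521}$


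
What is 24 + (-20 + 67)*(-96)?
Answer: -4488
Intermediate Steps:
24 + (-20 + 67)*(-96) = 24 + 47*(-96) = 24 - 4512 = -4488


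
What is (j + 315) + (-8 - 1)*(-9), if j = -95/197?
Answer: 77917/197 ≈ 395.52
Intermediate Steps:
j = -95/197 (j = -95*1/197 = -95/197 ≈ -0.48223)
(j + 315) + (-8 - 1)*(-9) = (-95/197 + 315) + (-8 - 1)*(-9) = 61960/197 - 9*(-9) = 61960/197 + 81 = 77917/197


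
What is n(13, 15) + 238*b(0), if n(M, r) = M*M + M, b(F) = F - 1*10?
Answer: -2198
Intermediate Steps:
b(F) = -10 + F (b(F) = F - 10 = -10 + F)
n(M, r) = M + M² (n(M, r) = M² + M = M + M²)
n(13, 15) + 238*b(0) = 13*(1 + 13) + 238*(-10 + 0) = 13*14 + 238*(-10) = 182 - 2380 = -2198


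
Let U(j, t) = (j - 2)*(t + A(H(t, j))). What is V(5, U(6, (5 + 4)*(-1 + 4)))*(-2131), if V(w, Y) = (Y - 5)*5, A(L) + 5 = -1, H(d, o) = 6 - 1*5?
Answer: -841745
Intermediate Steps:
H(d, o) = 1 (H(d, o) = 6 - 5 = 1)
A(L) = -6 (A(L) = -5 - 1 = -6)
U(j, t) = (-6 + t)*(-2 + j) (U(j, t) = (j - 2)*(t - 6) = (-2 + j)*(-6 + t) = (-6 + t)*(-2 + j))
V(w, Y) = -25 + 5*Y (V(w, Y) = (-5 + Y)*5 = -25 + 5*Y)
V(5, U(6, (5 + 4)*(-1 + 4)))*(-2131) = (-25 + 5*(12 - 6*6 - 2*(5 + 4)*(-1 + 4) + 6*((5 + 4)*(-1 + 4))))*(-2131) = (-25 + 5*(12 - 36 - 18*3 + 6*(9*3)))*(-2131) = (-25 + 5*(12 - 36 - 2*27 + 6*27))*(-2131) = (-25 + 5*(12 - 36 - 54 + 162))*(-2131) = (-25 + 5*84)*(-2131) = (-25 + 420)*(-2131) = 395*(-2131) = -841745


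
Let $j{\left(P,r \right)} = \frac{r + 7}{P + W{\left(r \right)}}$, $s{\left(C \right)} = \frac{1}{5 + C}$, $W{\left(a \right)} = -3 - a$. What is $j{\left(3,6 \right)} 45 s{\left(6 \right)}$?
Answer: $- \frac{195}{22} \approx -8.8636$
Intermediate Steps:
$j{\left(P,r \right)} = \frac{7 + r}{-3 + P - r}$ ($j{\left(P,r \right)} = \frac{r + 7}{P - \left(3 + r\right)} = \frac{7 + r}{-3 + P - r}$)
$j{\left(3,6 \right)} 45 s{\left(6 \right)} = \frac{\frac{-7 - 6}{3 + 6 - 3} \cdot 45}{5 + 6} = \frac{\frac{-7 - 6}{3 + 6 - 3} \cdot 45}{11} = \frac{1}{6} \left(-13\right) 45 \cdot \frac{1}{11} = \left(- \frac{13}{6}\right) 45 \cdot \frac{1}{11} = \left(- \frac{195}{2}\right) \frac{1}{11} = - \frac{195}{22}$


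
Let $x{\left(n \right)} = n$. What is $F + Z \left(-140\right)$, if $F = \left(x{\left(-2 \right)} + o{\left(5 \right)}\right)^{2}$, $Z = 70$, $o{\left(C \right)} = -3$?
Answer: $-9775$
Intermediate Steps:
$F = 25$ ($F = \left(-2 - 3\right)^{2} = \left(-5\right)^{2} = 25$)
$F + Z \left(-140\right) = 25 + 70 \left(-140\right) = 25 - 9800 = -9775$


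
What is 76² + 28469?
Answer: 34245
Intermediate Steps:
76² + 28469 = 5776 + 28469 = 34245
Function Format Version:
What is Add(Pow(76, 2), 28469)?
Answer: 34245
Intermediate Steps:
Add(Pow(76, 2), 28469) = Add(5776, 28469) = 34245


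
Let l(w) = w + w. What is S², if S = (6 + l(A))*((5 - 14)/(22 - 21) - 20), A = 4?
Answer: 164836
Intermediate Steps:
l(w) = 2*w
S = -406 (S = (6 + 2*4)*((5 - 14)/(22 - 21) - 20) = (6 + 8)*(-9/1 - 20) = 14*(-9*1 - 20) = 14*(-9 - 20) = 14*(-29) = -406)
S² = (-406)² = 164836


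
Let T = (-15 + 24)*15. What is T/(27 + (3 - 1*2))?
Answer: 135/28 ≈ 4.8214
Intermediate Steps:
T = 135 (T = 9*15 = 135)
T/(27 + (3 - 1*2)) = 135/(27 + (3 - 1*2)) = 135/(27 + (3 - 2)) = 135/(27 + 1) = 135/28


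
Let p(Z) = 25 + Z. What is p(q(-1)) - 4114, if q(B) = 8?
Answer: -4081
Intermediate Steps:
p(q(-1)) - 4114 = (25 + 8) - 4114 = 33 - 4114 = -4081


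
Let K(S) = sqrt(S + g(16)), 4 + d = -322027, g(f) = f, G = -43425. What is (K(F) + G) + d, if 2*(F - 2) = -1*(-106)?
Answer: -365456 + sqrt(71) ≈ -3.6545e+5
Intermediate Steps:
F = 55 (F = 2 + (-1*(-106))/2 = 2 + (1/2)*106 = 2 + 53 = 55)
d = -322031 (d = -4 - 322027 = -322031)
K(S) = sqrt(16 + S) (K(S) = sqrt(S + 16) = sqrt(16 + S))
(K(F) + G) + d = (sqrt(16 + 55) - 43425) - 322031 = (sqrt(71) - 43425) - 322031 = (-43425 + sqrt(71)) - 322031 = -365456 + sqrt(71)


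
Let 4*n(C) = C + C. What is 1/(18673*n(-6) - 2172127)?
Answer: -1/2228146 ≈ -4.4880e-7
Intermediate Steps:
n(C) = C/2 (n(C) = (C + C)/4 = (2*C)/4 = C/2)
1/(18673*n(-6) - 2172127) = 1/(18673*((½)*(-6)) - 2172127) = 1/(18673*(-3) - 2172127) = 1/(-56019 - 2172127) = 1/(-2228146) = -1/2228146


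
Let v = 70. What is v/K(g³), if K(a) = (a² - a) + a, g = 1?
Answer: 70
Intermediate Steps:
K(a) = a²
v/K(g³) = 70/(1³)² = 70/1² = 70/1 = 1*70 = 70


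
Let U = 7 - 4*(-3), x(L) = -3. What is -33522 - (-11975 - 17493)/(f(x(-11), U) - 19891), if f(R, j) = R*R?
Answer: -333256936/9941 ≈ -33524.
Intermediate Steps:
U = 19 (U = 7 + 12 = 19)
f(R, j) = R**2
-33522 - (-11975 - 17493)/(f(x(-11), U) - 19891) = -33522 - (-11975 - 17493)/((-3)**2 - 19891) = -33522 - (-29468)/(9 - 19891) = -33522 - (-29468)/(-19882) = -33522 - (-29468)*(-1)/19882 = -33522 - 1*14734/9941 = -33522 - 14734/9941 = -333256936/9941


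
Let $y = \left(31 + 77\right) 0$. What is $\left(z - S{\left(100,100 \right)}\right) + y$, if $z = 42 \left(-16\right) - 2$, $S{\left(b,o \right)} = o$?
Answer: $-774$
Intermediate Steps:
$z = -674$ ($z = -672 - 2 = -674$)
$y = 0$ ($y = 108 \cdot 0 = 0$)
$\left(z - S{\left(100,100 \right)}\right) + y = \left(-674 - 100\right) + 0 = -774 + 0 = -774$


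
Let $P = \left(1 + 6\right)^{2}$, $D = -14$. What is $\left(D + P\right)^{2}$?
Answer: $1225$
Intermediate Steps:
$P = 49$ ($P = 7^{2} = 49$)
$\left(D + P\right)^{2} = \left(-14 + 49\right)^{2} = 35^{2} = 1225$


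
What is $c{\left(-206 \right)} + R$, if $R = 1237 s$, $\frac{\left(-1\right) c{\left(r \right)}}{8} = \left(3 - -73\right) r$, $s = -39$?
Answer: $77005$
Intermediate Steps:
$c{\left(r \right)} = - 608 r$ ($c{\left(r \right)} = - 8 \left(3 - -73\right) r = - 8 \left(3 + 73\right) r = - 8 \cdot 76 r = - 608 r$)
$R = -48243$ ($R = 1237 \left(-39\right) = -48243$)
$c{\left(-206 \right)} + R = \left(-608\right) \left(-206\right) - 48243 = 125248 - 48243 = 77005$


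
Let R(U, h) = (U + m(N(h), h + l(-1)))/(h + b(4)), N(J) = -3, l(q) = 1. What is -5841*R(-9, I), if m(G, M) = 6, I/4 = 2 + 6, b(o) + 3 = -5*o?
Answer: 1947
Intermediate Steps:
b(o) = -3 - 5*o
I = 32 (I = 4*(2 + 6) = 4*8 = 32)
R(U, h) = (6 + U)/(-23 + h) (R(U, h) = (U + 6)/(h + (-3 - 5*4)) = (6 + U)/(h + (-3 - 20)) = (6 + U)/(h - 23) = (6 + U)/(-23 + h))
-5841*R(-9, I) = -5841*(6 - 9)/(-23 + 32) = -5841*(-3)/9 = -649*(-3) = -5841*(-1/3) = 1947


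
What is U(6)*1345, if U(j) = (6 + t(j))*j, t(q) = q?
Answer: 96840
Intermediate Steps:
U(j) = j*(6 + j) (U(j) = (6 + j)*j = j*(6 + j))
U(6)*1345 = (6*(6 + 6))*1345 = (6*12)*1345 = 72*1345 = 96840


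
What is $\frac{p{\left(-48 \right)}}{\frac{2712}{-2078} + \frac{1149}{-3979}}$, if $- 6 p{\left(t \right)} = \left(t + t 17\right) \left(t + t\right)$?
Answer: $\frac{19050306048}{2196445} \approx 8673.3$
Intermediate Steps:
$p{\left(t \right)} = - 6 t^{2}$ ($p{\left(t \right)} = - \frac{\left(t + t 17\right) \left(t + t\right)}{6} = - \frac{\left(t + 17 t\right) 2 t}{6} = - \frac{18 t 2 t}{6} = - \frac{36 t^{2}}{6} = - 6 t^{2}$)
$\frac{p{\left(-48 \right)}}{\frac{2712}{-2078} + \frac{1149}{-3979}} = \frac{\left(-6\right) \left(-48\right)^{2}}{\frac{2712}{-2078} + \frac{1149}{-3979}} = \frac{\left(-6\right) 2304}{2712 \left(- \frac{1}{2078}\right) + 1149 \left(- \frac{1}{3979}\right)} = - \frac{13824}{- \frac{1356}{1039} - \frac{1149}{3979}} = - \frac{13824}{- \frac{6589335}{4134181}} = \left(-13824\right) \left(- \frac{4134181}{6589335}\right) = \frac{19050306048}{2196445}$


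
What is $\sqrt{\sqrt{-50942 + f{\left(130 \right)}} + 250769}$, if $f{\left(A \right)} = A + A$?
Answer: $\sqrt{250769 + i \sqrt{50682}} \approx 500.77 + 0.225 i$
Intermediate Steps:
$f{\left(A \right)} = 2 A$
$\sqrt{\sqrt{-50942 + f{\left(130 \right)}} + 250769} = \sqrt{\sqrt{-50942 + 2 \cdot 130} + 250769} = \sqrt{\sqrt{-50942 + 260} + 250769} = \sqrt{\sqrt{-50682} + 250769} = \sqrt{i \sqrt{50682} + 250769} = \sqrt{250769 + i \sqrt{50682}}$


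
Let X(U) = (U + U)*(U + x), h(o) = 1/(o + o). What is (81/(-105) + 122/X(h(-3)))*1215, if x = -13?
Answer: 18158661/553 ≈ 32837.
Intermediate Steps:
h(o) = 1/(2*o)
X(U) = 2*U*(-13 + U) (X(U) = (U + U)*(U - 13) = (2*U)*(-13 + U) = 2*U*(-13 + U))
(81/(-105) + 122/X(h(-3)))*1215 = (81/(-105) + 122/((2*((½)/(-3))*(-13 + (½)/(-3)))))*1215 = (81*(-1/105) + 122/((2*((½)*(-⅓))*(-13 + (½)*(-⅓)))))*1215 = (-27/35 + 122/((2*(-⅙)*(-13 - ⅙))))*1215 = (-27/35 + 122/((2*(-⅙)*(-79/6))))*1215 = (-27/35 + 122/(79/18))*1215 = (-27/35 + 122*(18/79))*1215 = (-27/35 + 2196/79)*1215 = (74727/2765)*1215 = 18158661/553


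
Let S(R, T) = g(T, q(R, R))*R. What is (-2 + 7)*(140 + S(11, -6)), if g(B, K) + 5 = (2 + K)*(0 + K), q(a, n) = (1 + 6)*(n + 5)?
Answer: 702665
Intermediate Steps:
q(a, n) = 35 + 7*n (q(a, n) = 7*(5 + n) = 35 + 7*n)
g(B, K) = -5 + K*(2 + K) (g(B, K) = -5 + (2 + K)*(0 + K) = -5 + (2 + K)*K = -5 + K*(2 + K))
S(R, T) = R*(65 + (35 + 7*R)² + 14*R) (S(R, T) = (-5 + (35 + 7*R)² + 2*(35 + 7*R))*R = (-5 + (35 + 7*R)² + (70 + 14*R))*R = (65 + (35 + 7*R)² + 14*R)*R = R*(65 + (35 + 7*R)² + 14*R))
(-2 + 7)*(140 + S(11, -6)) = (-2 + 7)*(140 + 11*(1290 + 49*11² + 504*11)) = 5*(140 + 11*(1290 + 49*121 + 5544)) = 5*(140 + 11*(1290 + 5929 + 5544)) = 5*(140 + 11*12763) = 5*(140 + 140393) = 5*140533 = 702665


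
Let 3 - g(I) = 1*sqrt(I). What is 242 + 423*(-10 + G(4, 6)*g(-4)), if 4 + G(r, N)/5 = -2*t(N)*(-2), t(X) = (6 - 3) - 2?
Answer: 0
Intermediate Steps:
t(X) = 1 (t(X) = 3 - 2 = 1)
g(I) = 3 - sqrt(I)
G(r, N) = 0 (G(r, N) = -20 + 5*(-2*1*(-2)) = -20 + 5*(-2*(-2)) = -20 + 5*4 = -20 + 20 = 0)
242 + 423*(-10 + G(4, 6)*g(-4)) = 242 + 423*(-10 + 0*(3 - sqrt(-4))) = 242 + 423*(-10 + 0*(3 - 2*I)) = 242 + 423*(-10 + 0) = 242 + 423*(-10) = 242 - 4230 = -3988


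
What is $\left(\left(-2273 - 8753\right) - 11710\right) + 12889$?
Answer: $-9847$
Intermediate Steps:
$\left(\left(-2273 - 8753\right) - 11710\right) + 12889 = \left(-11026 - 11710\right) + 12889 = -22736 + 12889 = -9847$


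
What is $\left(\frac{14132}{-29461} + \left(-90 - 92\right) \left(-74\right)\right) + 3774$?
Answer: $\frac{507952430}{29461} \approx 17242.0$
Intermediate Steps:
$\left(\frac{14132}{-29461} + \left(-90 - 92\right) \left(-74\right)\right) + 3774 = \left(14132 \left(- \frac{1}{29461}\right) - -13468\right) + 3774 = \left(- \frac{14132}{29461} + 13468\right) + 3774 = \frac{396766616}{29461} + 3774 = \frac{507952430}{29461}$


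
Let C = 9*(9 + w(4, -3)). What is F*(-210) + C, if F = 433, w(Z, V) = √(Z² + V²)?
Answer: -90804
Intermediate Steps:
w(Z, V) = √(V² + Z²)
C = 126 (C = 9*(9 + √((-3)² + 4²)) = 9*(9 + √(9 + 16)) = 9*(9 + √25) = 9*(9 + 5) = 9*14 = 126)
F*(-210) + C = 433*(-210) + 126 = -90930 + 126 = -90804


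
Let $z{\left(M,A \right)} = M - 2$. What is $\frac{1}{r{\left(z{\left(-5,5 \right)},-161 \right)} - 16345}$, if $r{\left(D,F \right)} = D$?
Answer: $- \frac{1}{16352} \approx -6.1155 \cdot 10^{-5}$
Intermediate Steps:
$z{\left(M,A \right)} = -2 + M$
$\frac{1}{r{\left(z{\left(-5,5 \right)},-161 \right)} - 16345} = \frac{1}{\left(-2 - 5\right) - 16345} = \frac{1}{-7 - 16345} = \frac{1}{-16352} = - \frac{1}{16352}$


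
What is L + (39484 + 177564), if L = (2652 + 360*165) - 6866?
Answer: 272234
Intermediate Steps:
L = 55186 (L = (2652 + 59400) - 6866 = 62052 - 6866 = 55186)
L + (39484 + 177564) = 55186 + (39484 + 177564) = 55186 + 217048 = 272234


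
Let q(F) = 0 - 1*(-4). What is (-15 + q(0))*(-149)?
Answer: 1639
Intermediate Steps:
q(F) = 4 (q(F) = 0 + 4 = 4)
(-15 + q(0))*(-149) = (-15 + 4)*(-149) = -11*(-149) = 1639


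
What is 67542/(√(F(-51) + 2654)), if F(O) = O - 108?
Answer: 67542*√2495/2495 ≈ 1352.2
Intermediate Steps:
F(O) = -108 + O
67542/(√(F(-51) + 2654)) = 67542/(√((-108 - 51) + 2654)) = 67542/(√(-159 + 2654)) = 67542/(√2495) = 67542*(√2495/2495) = 67542*√2495/2495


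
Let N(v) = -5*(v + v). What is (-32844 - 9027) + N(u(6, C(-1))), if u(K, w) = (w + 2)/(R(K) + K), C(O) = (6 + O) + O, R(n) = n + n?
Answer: -125623/3 ≈ -41874.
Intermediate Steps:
R(n) = 2*n
C(O) = 6 + 2*O
u(K, w) = (2 + w)/(3*K) (u(K, w) = (w + 2)/(2*K + K) = (2 + w)/((3*K)) = (2 + w)*(1/(3*K)) = (2 + w)/(3*K))
N(v) = -10*v
(-32844 - 9027) + N(u(6, C(-1))) = (-32844 - 9027) - 10*(2 + (6 + 2*(-1)))/(3*6) = -41871 - 10*(2 + (6 - 2))/(3*6) = -41871 - 10*(2 + 4)/(3*6) = -41871 - 10*6/(3*6) = -41871 - 10*⅓ = -41871 - 10/3 = -125623/3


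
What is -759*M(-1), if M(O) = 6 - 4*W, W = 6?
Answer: 13662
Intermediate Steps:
M(O) = -18 (M(O) = 6 - 4*6 = 6 - 24 = -18)
-759*M(-1) = -759*(-18) = 13662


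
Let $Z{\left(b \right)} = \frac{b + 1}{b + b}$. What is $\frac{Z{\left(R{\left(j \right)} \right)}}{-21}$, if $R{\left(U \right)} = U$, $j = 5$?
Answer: $- \frac{1}{35} \approx -0.028571$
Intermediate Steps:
$Z{\left(b \right)} = \frac{1 + b}{2 b}$
$\frac{Z{\left(R{\left(j \right)} \right)}}{-21} = \frac{\frac{1}{2} \cdot \frac{1}{5} \left(1 + 5\right)}{-21} = \frac{1}{2} \cdot \frac{1}{5} \cdot 6 \left(- \frac{1}{21}\right) = \frac{3}{5} \left(- \frac{1}{21}\right) = - \frac{1}{35}$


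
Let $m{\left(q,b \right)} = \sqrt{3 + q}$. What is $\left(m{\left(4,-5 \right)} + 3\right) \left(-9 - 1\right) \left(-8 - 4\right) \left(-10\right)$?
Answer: $-3600 - 1200 \sqrt{7} \approx -6774.9$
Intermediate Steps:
$\left(m{\left(4,-5 \right)} + 3\right) \left(-9 - 1\right) \left(-8 - 4\right) \left(-10\right) = \left(\sqrt{3 + 4} + 3\right) \left(-9 - 1\right) \left(-8 - 4\right) \left(-10\right) = \left(\sqrt{7} + 3\right) \left(-10\right) \left(-12\right) \left(-10\right) = \left(3 + \sqrt{7}\right) \left(-10\right) \left(-12\right) \left(-10\right) = \left(-30 - 10 \sqrt{7}\right) \left(-12\right) \left(-10\right) = \left(360 + 120 \sqrt{7}\right) \left(-10\right) = -3600 - 1200 \sqrt{7}$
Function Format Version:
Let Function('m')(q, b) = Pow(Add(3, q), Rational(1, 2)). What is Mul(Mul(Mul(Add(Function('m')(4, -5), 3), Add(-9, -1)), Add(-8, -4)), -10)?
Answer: Add(-3600, Mul(-1200, Pow(7, Rational(1, 2)))) ≈ -6774.9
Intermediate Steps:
Mul(Mul(Mul(Add(Function('m')(4, -5), 3), Add(-9, -1)), Add(-8, -4)), -10) = Mul(Mul(Mul(Add(Pow(Add(3, 4), Rational(1, 2)), 3), Add(-9, -1)), Add(-8, -4)), -10) = Mul(Mul(Mul(Add(Pow(7, Rational(1, 2)), 3), -10), -12), -10) = Mul(Mul(Mul(Add(3, Pow(7, Rational(1, 2))), -10), -12), -10) = Mul(Mul(Add(-30, Mul(-10, Pow(7, Rational(1, 2)))), -12), -10) = Mul(Add(360, Mul(120, Pow(7, Rational(1, 2)))), -10) = Add(-3600, Mul(-1200, Pow(7, Rational(1, 2))))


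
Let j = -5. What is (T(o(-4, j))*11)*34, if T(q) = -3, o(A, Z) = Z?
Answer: -1122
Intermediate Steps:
(T(o(-4, j))*11)*34 = -3*11*34 = -33*34 = -1122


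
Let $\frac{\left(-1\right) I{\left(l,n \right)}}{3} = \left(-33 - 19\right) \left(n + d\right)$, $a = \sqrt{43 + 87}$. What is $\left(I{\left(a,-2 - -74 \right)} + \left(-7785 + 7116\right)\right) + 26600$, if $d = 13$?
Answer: $39191$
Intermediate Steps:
$a = \sqrt{130} \approx 11.402$
$I{\left(l,n \right)} = 2028 + 156 n$ ($I{\left(l,n \right)} = - 3 \left(-33 - 19\right) \left(n + 13\right) = - 3 \left(- 52 \left(13 + n\right)\right) = - 3 \left(-676 - 52 n\right) = 2028 + 156 n$)
$\left(I{\left(a,-2 - -74 \right)} + \left(-7785 + 7116\right)\right) + 26600 = \left(\left(2028 + 156 \left(-2 - -74\right)\right) + \left(-7785 + 7116\right)\right) + 26600 = \left(\left(2028 + 156 \left(-2 + 74\right)\right) - 669\right) + 26600 = \left(\left(2028 + 156 \cdot 72\right) - 669\right) + 26600 = \left(\left(2028 + 11232\right) - 669\right) + 26600 = \left(13260 - 669\right) + 26600 = 12591 + 26600 = 39191$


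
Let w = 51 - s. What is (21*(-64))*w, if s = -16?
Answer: -90048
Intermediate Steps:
w = 67 (w = 51 - 1*(-16) = 51 + 16 = 67)
(21*(-64))*w = (21*(-64))*67 = -1344*67 = -90048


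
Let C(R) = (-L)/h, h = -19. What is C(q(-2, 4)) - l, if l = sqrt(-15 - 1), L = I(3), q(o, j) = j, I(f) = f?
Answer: 3/19 - 4*I ≈ 0.15789 - 4.0*I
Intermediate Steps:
L = 3
l = 4*I (l = sqrt(-16) = 4*I ≈ 4.0*I)
C(R) = 3/19 (C(R) = -1*3/(-19) = -3*(-1/19) = 3/19)
C(q(-2, 4)) - l = 3/19 - 4*I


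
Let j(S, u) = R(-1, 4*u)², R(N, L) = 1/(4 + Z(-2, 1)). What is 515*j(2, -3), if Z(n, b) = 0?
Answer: 515/16 ≈ 32.188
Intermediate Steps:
R(N, L) = ¼ (R(N, L) = 1/(4 + 0) = 1/4 = ¼)
j(S, u) = 1/16 (j(S, u) = (¼)² = 1/16)
515*j(2, -3) = 515*(1/16) = 515/16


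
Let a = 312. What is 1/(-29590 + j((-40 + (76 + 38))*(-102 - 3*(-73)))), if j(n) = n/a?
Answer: -4/118249 ≈ -3.3827e-5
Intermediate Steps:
j(n) = n/312
1/(-29590 + j((-40 + (76 + 38))*(-102 - 3*(-73)))) = 1/(-29590 + ((-40 + (76 + 38))*(-102 - 3*(-73)))/312) = 1/(-29590 + ((-40 + 114)*(-102 + 219))/312) = 1/(-29590 + (74*117)/312) = 1/(-29590 + (1/312)*8658) = 1/(-29590 + 111/4) = 1/(-118249/4) = -4/118249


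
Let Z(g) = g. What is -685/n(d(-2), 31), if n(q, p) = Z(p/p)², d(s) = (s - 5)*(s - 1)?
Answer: -685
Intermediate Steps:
d(s) = (-1 + s)*(-5 + s) (d(s) = (-5 + s)*(-1 + s) = (-1 + s)*(-5 + s))
n(q, p) = 1 (n(q, p) = (p/p)² = 1² = 1)
-685/n(d(-2), 31) = -685/1 = -685*1 = -685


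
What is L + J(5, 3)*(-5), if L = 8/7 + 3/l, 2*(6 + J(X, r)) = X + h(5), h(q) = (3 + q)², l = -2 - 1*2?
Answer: -3979/28 ≈ -142.11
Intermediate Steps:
l = -4 (l = -2 - 2 = -4)
J(X, r) = 26 + X/2 (J(X, r) = -6 + (X + (3 + 5)²)/2 = -6 + (X + 8²)/2 = -6 + (X + 64)/2 = -6 + (64 + X)/2 = -6 + (32 + X/2) = 26 + X/2)
L = 11/28 (L = 8/7 + 3/(-4) = 8*(⅐) + 3*(-¼) = 8/7 - ¾ = 11/28 ≈ 0.39286)
L + J(5, 3)*(-5) = 11/28 + (26 + (½)*5)*(-5) = 11/28 + (26 + 5/2)*(-5) = 11/28 + (57/2)*(-5) = 11/28 - 285/2 = -3979/28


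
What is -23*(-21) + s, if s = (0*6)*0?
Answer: 483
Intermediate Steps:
s = 0 (s = 0*0 = 0)
-23*(-21) + s = -23*(-21) + 0 = 483 + 0 = 483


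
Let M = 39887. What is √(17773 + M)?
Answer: 62*√15 ≈ 240.13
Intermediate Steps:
√(17773 + M) = √(17773 + 39887) = √57660 = 62*√15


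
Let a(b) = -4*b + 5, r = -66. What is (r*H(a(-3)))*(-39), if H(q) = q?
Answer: 43758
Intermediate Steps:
a(b) = 5 - 4*b
(r*H(a(-3)))*(-39) = -66*(5 - 4*(-3))*(-39) = -66*(5 + 12)*(-39) = -66*17*(-39) = -1122*(-39) = 43758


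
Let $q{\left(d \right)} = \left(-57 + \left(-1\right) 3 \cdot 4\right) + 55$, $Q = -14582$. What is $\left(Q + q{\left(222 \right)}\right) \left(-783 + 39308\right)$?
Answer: $-562310900$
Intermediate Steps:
$q{\left(d \right)} = -14$ ($q{\left(d \right)} = \left(-57 - 12\right) + 55 = -69 + 55 = -14$)
$\left(Q + q{\left(222 \right)}\right) \left(-783 + 39308\right) = \left(-14582 - 14\right) \left(-783 + 39308\right) = \left(-14596\right) 38525 = -562310900$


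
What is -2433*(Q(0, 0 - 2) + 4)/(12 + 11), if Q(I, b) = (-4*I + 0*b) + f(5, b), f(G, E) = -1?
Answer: -7299/23 ≈ -317.35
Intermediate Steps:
Q(I, b) = -1 - 4*I (Q(I, b) = (-4*I + 0*b) - 1 = (-4*I + 0) - 1 = -4*I - 1 = -1 - 4*I)
-2433*(Q(0, 0 - 2) + 4)/(12 + 11) = -2433*((-1 - 4*0) + 4)/(12 + 11) = -2433*((-1 + 0) + 4)/23 = -2433*(-1 + 4)/23 = -7299/23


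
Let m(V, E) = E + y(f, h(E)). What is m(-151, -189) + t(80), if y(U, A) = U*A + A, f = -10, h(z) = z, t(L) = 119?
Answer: 1631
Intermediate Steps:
y(U, A) = A + A*U (y(U, A) = A*U + A = A + A*U)
m(V, E) = -8*E (m(V, E) = E + E*(1 - 10) = E + E*(-9) = E - 9*E = -8*E)
m(-151, -189) + t(80) = -8*(-189) + 119 = 1512 + 119 = 1631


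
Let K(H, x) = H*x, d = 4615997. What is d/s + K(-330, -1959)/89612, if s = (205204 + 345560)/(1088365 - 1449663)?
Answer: -9340631270581487/3084691473 ≈ -3.0281e+6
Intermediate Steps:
s = -275382/180649 (s = 550764/(-361298) = 550764*(-1/361298) = -275382/180649 ≈ -1.5244)
d/s + K(-330, -1959)/89612 = 4615997/(-275382/180649) - 330*(-1959)/89612 = 4615997*(-180649/275382) + 646470*(1/89612) = -833875242053/275382 + 323235/44806 = -9340631270581487/3084691473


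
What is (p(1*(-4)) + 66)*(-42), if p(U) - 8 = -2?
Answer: -3024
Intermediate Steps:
p(U) = 6 (p(U) = 8 - 2 = 6)
(p(1*(-4)) + 66)*(-42) = (6 + 66)*(-42) = 72*(-42) = -3024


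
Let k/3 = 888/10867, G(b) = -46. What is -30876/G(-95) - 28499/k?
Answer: -7081941727/61272 ≈ -1.1558e+5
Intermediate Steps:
k = 2664/10867 (k = 3*(888/10867) = 2664/10867 ≈ 0.24515)
-30876/G(-95) - 28499/k = -30876/(-46) - 28499/2664/10867 = -30876*(-1/46) - 28499*10867/2664 = 15438/23 - 309698633/2664 = -7081941727/61272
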